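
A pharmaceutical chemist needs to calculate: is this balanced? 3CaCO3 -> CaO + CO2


Equation: 3CaCO3 -> CaO + CO2
Check atoms: C: 3≠1, Ca: 3≠1, O: 9≠3
Not balanced

No, not balanced


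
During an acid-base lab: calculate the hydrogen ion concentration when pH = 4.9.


[H+] = 10^(-pH) = 10^(-4.9)
= 1.26×10^-5 M

1.26×10^-5 M


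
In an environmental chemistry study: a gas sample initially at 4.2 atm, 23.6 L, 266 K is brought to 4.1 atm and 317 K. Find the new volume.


P1V1/T1 = P2V2/T2
V2 = P1V1T2/(T1P2)
= 4.2×23.6×317/(266×4.1)
= 28.811 L

28.811 L


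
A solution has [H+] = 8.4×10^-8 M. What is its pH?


pH = -log10([H+]) = -log10(8.4×10^-8)
= 8 - log10(8.4)
= 8 - 0.92
= 7.08

7.08


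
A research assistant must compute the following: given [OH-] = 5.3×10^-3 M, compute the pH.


pOH = -log10([OH-]) = -log10(5.3×10^-3)
= 3 - log10(5.3) = 2.28
pH = 14 - pOH = 14 - 2.28 = 11.72

11.72


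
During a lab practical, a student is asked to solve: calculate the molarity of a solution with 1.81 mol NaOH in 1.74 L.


M = n/V = 1.81/1.74 = 1.040 mol/L

1.040 M


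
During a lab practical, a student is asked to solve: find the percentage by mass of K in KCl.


M(KCl) = 1×39.1 + 1×35.45 = 74.55 g/mol
Mass of K = 1 × 39.1 = 39.10 g/mol
% K = 39.10/74.55 × 100 = 52.45%

52.45%


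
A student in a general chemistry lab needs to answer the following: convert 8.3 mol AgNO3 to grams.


M(AgNO3) = 169.88 g/mol
mass = n × M = 8.3 × 169.88 = 1410.00 g

1410.00 g


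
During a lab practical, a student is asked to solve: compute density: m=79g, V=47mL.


ρ = mass/volume
= 79/47
= 1.681 g/mL

1.681 g/mL


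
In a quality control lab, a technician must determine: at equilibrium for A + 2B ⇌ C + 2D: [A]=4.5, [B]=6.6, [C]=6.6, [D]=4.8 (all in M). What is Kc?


Kc = [C][D]^2/([A][B]^2)
= (6.6^1 × 4.8^2)/(4.5^1 × 6.6^2)
= 152.064/196.02
= 0.7758

0.7758


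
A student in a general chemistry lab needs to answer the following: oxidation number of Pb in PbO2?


x + 2(-2) = 0, so x = +4
Oxidation number: +4

+4


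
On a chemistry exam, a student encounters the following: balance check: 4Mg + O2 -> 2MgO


Equation: 4Mg + O2 -> 2MgO
Check atoms: Mg: 4≠2, O: 2=2
Not balanced

No, not balanced


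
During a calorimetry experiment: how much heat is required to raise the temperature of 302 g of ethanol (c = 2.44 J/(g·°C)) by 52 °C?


q = mcΔT = 302 × 2.44 × 52
= 38317.76 J

38317.76 J


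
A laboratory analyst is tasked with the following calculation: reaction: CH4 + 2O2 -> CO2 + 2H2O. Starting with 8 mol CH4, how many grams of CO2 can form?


Mole ratio CO2:CH4 = 1:1
n(CO2) = 8 × 1/1 = 8.000 mol
mass = 8.000 × 44.01 = 352.08 g

352.08 g


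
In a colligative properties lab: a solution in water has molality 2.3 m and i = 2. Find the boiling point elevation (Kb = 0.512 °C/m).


ΔTb = Kb × m × i
= 0.512 × 2.3 × 2
= 2.3552 °C

2.3552 °C


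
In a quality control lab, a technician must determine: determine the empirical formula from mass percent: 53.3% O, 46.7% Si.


Assume 100 g sample. Moles of each element:
  O: 53.3/16.0 = 3.331 mol
  Si: 46.7/28.09 = 1.663 mol
Divide by smallest (1.663):
  O: 3.331/1.663 = 2.0
  Si: 1.663/1.663 = 1.0
Empirical formula: SiO2

SiO2


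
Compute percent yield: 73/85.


% yield = actual/theoretical × 100
= 73/85 × 100
= 85.88%

85.88%


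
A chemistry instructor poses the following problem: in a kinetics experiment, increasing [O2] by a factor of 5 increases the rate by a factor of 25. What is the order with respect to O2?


rate ∝ [O2]^n
5^n = 25 → n = 2
Order in O2: 2

2


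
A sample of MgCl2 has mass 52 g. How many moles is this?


M(MgCl2) = 95.21 g/mol
n = mass/M = 52/95.21 = 0.5462 mol

0.5462 mol


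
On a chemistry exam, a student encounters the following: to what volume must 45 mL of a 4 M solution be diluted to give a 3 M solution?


C1V1 = C2V2
4 × 45 = 3 × V2
V2 = 180/3 = 60.0 mL

60.0 mL


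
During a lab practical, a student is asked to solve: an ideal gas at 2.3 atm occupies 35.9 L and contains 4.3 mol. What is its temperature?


PV = nRT  (R = 0.08206 L·atm/(mol·K))
T = PV/(nR) = 2.3×35.9/(4.3×0.08206)
= 82.57/0.352858
= 234.00 K

234.00 K


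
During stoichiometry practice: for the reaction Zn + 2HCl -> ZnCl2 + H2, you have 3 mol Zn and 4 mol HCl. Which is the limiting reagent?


Mole ratio available / coefficient:
  Zn: 3/1 = 3.000
  HCl: 4/2 = 2.000
Smaller ratio is limiting.

HCl


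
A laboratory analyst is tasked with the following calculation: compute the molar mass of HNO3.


M(HNO3) = 1×1.008 + 1×14.01 + 3×16.0
= 1.01 + 14.01 + 48.0
= 63.02 g/mol

63.02 g/mol


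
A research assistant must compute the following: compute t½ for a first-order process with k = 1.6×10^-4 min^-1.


t½ = ln2/k = 0.693147/(1.6×10^-4 min^-1)
= 4332 min

4332 min


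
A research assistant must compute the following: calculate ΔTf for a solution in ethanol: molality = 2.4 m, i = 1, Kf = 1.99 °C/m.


ΔTf = Kf × m × i
= 1.99 × 2.4 × 1
= 4.776 °C

4.776 °C


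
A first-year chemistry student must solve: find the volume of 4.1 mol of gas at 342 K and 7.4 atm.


PV = nRT  (R = 0.08206 L·atm/(mol·K))
V = nRT/P = 4.1×0.08206×342/7.4
= 15.549 L

15.549 L


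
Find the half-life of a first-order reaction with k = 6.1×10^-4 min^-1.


t½ = ln2/k = 0.693147/(6.1×10^-4 min^-1)
= 1136 min

1136 min


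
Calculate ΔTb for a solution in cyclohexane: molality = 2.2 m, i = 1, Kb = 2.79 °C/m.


ΔTb = Kb × m × i
= 2.79 × 2.2 × 1
= 6.138 °C

6.138 °C


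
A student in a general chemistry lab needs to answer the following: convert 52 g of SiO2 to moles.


M(SiO2) = 60.09 g/mol
n = mass/M = 52/60.09 = 0.8654 mol

0.8654 mol


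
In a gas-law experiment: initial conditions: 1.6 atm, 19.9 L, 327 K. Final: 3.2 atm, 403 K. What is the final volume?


P1V1/T1 = P2V2/T2
V2 = P1V1T2/(T1P2)
= 1.6×19.9×403/(327×3.2)
= 12.263 L

12.263 L


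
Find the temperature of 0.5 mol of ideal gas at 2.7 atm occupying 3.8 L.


PV = nRT  (R = 0.08206 L·atm/(mol·K))
T = PV/(nR) = 2.7×3.8/(0.5×0.08206)
= 10.26/0.041030
= 250.06 K

250.06 K


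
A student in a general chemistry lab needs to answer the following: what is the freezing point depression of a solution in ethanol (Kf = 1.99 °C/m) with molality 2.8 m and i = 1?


ΔTf = Kf × m × i
= 1.99 × 2.8 × 1
= 5.572 °C

5.572 °C


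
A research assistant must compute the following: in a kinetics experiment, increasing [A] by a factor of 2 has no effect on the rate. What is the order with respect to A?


rate ∝ [A]^n
rate ∝ [A]^0
Order in A: 0

0


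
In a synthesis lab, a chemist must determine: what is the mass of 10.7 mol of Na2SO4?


M(Na2SO4) = 142.05 g/mol
mass = n × M = 10.7 × 142.05 = 1519.94 g

1519.94 g


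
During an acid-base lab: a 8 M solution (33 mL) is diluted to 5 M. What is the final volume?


C1V1 = C2V2
8 × 33 = 5 × V2
V2 = 264/5 = 52.8 mL

52.8 mL


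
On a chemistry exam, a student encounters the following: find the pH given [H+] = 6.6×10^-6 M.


pH = -log10([H+]) = -log10(6.6×10^-6)
= 6 - log10(6.6)
= 6 - 0.82
= 5.18

5.18


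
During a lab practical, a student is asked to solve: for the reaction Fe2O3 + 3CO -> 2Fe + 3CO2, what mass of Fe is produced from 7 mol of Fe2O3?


Mole ratio Fe:Fe2O3 = 2:1
n(Fe) = 7 × 2/1 = 14.000 mol
mass = 14.000 × 55.85 = 781.9 g

781.9 g


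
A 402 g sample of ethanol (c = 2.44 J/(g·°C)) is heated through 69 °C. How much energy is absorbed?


q = mcΔT = 402 × 2.44 × 69
= 67680.72 J

67680.72 J


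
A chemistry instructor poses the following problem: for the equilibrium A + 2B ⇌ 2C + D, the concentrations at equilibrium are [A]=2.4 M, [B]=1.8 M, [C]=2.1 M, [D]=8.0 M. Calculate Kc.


Kc = [C]^2[D]/([A][B]^2)
= (2.1^2 × 8.0^1)/(2.4^1 × 1.8^2)
= 35.28/7.776
= 4.537

4.537


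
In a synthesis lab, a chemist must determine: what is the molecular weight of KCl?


M(KCl) = 1×39.1 + 1×35.45
= 39.1 + 35.45
= 74.55 g/mol

74.55 g/mol


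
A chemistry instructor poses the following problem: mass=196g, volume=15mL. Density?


ρ = mass/volume
= 196/15
= 13.067 g/mL

13.067 g/mL


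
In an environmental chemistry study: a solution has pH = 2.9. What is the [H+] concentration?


[H+] = 10^(-pH) = 10^(-2.9)
= 1.26×10^-3 M

1.26×10^-3 M


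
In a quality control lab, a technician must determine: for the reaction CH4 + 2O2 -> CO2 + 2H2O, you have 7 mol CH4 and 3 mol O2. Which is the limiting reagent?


Mole ratio available / coefficient:
  CH4: 7/1 = 7.000
  O2: 3/2 = 1.500
Smaller ratio is limiting.

O2


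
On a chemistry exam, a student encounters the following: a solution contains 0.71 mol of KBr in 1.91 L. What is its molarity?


M = n/V = 0.71/1.91 = 0.372 mol/L

0.372 M


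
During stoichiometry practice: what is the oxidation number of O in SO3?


O is usually -2
Oxidation number: -2

-2


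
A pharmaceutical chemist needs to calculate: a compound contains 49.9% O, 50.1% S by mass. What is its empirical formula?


Assume 100 g sample. Moles of each element:
  O: 49.9/16.0 = 3.119 mol
  S: 50.1/32.07 = 1.562 mol
Divide by smallest (1.562):
  O: 3.119/1.562 = 2.0
  S: 1.562/1.562 = 1.0
Empirical formula: SO2

SO2


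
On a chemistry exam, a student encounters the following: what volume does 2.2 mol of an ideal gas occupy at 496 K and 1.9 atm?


PV = nRT  (R = 0.08206 L·atm/(mol·K))
V = nRT/P = 2.2×0.08206×496/1.9
= 47.128 L

47.128 L


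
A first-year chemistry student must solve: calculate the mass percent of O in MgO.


M(MgO) = 1×24.31 + 1×16.0 = 40.31 g/mol
Mass of O = 1 × 16.0 = 16.00 g/mol
% O = 16.00/40.31 × 100 = 39.69%

39.69%


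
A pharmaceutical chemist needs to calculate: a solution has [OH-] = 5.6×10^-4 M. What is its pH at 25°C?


pOH = -log10([OH-]) = -log10(5.6×10^-4)
= 4 - log10(5.6) = 3.25
pH = 14 - pOH = 14 - 3.25 = 10.75

10.75


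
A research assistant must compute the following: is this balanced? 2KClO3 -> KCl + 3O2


Equation: 2KClO3 -> KCl + 3O2
Check atoms: Cl: 2≠1, K: 2≠1, O: 6=6
Not balanced

No, not balanced


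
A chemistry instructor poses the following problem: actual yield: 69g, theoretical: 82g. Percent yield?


% yield = actual/theoretical × 100
= 69/82 × 100
= 84.15%

84.15%


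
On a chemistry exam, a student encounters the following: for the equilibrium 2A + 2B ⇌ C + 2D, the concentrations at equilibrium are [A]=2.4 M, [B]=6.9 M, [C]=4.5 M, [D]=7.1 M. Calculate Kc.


Kc = [C][D]^2/([A]^2[B]^2)
= (4.5^1 × 7.1^2)/(2.4^2 × 6.9^2)
= 226.845/274.2336
= 0.8272

0.8272


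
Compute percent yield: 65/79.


% yield = actual/theoretical × 100
= 65/79 × 100
= 82.28%

82.28%


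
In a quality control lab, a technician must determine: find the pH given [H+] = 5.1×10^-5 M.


pH = -log10([H+]) = -log10(5.1×10^-5)
= 5 - log10(5.1)
= 5 - 0.71
= 4.29

4.29


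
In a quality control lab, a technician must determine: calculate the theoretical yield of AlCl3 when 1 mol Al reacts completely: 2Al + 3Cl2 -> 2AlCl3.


Mole ratio AlCl3:Al = 2:2
n(AlCl3) = 1 × 2/2 = 1.000 mol
mass = 1.000 × 133.33 = 133.33 g

133.33 g


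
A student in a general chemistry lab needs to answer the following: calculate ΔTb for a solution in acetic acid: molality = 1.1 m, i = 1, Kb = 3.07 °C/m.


ΔTb = Kb × m × i
= 3.07 × 1.1 × 1
= 3.377 °C

3.377 °C


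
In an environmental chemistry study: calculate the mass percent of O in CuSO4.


M(CuSO4) = 1×63.55 + 1×32.07 + 4×16.0 = 159.62 g/mol
Mass of O = 4 × 16.0 = 64.00 g/mol
% O = 64.00/159.62 × 100 = 40.10%

40.10%


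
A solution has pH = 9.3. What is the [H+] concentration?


[H+] = 10^(-pH) = 10^(-9.3)
= 5.01×10^-10 M

5.01×10^-10 M


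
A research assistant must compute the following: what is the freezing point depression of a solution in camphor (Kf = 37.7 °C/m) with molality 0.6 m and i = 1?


ΔTf = Kf × m × i
= 37.7 × 0.6 × 1
= 22.62 °C

22.62 °C


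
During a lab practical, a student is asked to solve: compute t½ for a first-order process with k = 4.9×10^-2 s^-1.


t½ = ln2/k = 0.693147/(4.9×10^-2 s^-1)
= 14.15 s

14.15 s


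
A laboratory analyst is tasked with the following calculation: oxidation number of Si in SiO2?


x + 2(-2) = 0, so x = +4
Oxidation number: +4

+4


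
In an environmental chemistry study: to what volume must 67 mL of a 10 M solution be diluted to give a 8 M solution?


C1V1 = C2V2
10 × 67 = 8 × V2
V2 = 670/8 = 83.75 mL

83.75 mL


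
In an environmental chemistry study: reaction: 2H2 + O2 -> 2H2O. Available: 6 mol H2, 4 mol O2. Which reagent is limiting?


Mole ratio available / coefficient:
  H2: 6/2 = 3.000
  O2: 4/1 = 4.000
Smaller ratio is limiting.

H2


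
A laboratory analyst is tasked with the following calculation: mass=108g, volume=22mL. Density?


ρ = mass/volume
= 108/22
= 4.909 g/mL

4.909 g/mL


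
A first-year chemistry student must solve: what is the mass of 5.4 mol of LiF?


M(LiF) = 25.94 g/mol
mass = n × M = 5.4 × 25.94 = 140.08 g

140.08 g


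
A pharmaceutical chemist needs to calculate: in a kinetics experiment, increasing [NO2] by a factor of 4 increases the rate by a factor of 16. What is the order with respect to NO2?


rate ∝ [NO2]^n
4^n = 16 → n = 2
Order in NO2: 2

2


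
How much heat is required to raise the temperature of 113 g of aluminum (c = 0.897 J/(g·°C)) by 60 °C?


q = mcΔT = 113 × 0.897 × 60
= 6081.66 J

6081.66 J


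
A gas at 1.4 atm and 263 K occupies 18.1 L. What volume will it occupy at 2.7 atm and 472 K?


P1V1/T1 = P2V2/T2
V2 = P1V1T2/(T1P2)
= 1.4×18.1×472/(263×2.7)
= 16.843 L

16.843 L


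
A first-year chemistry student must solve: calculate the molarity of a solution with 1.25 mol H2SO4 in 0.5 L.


M = n/V = 1.25/0.5 = 2.500 mol/L

2.500 M


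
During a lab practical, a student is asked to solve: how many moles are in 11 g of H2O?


M(H2O) = 18.02 g/mol
n = mass/M = 11/18.02 = 0.6104 mol

0.6104 mol


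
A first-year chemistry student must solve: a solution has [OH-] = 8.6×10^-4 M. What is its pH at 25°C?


pOH = -log10([OH-]) = -log10(8.6×10^-4)
= 4 - log10(8.6) = 3.07
pH = 14 - pOH = 14 - 3.07 = 10.93

10.93


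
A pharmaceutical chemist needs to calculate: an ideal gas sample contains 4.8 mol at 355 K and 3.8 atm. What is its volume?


PV = nRT  (R = 0.08206 L·atm/(mol·K))
V = nRT/P = 4.8×0.08206×355/3.8
= 36.797 L

36.797 L


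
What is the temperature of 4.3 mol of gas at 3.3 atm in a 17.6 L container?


PV = nRT  (R = 0.08206 L·atm/(mol·K))
T = PV/(nR) = 3.3×17.6/(4.3×0.08206)
= 58.08/0.352858
= 164.60 K

164.60 K


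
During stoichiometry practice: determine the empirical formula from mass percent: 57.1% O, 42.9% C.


Assume 100 g sample. Moles of each element:
  O: 57.1/16.0 = 3.569 mol
  C: 42.9/12.01 = 3.572 mol
Divide by smallest (3.569):
  O: 3.569/3.569 = 1.0
  C: 3.572/3.569 = 1.0
Empirical formula: CO

CO


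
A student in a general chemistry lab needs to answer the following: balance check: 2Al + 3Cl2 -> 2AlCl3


Equation: 2Al + 3Cl2 -> 2AlCl3
Check atoms: Al: 2=2, Cl: 6=6
Balanced

Yes, balanced


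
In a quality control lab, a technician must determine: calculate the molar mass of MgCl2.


M(MgCl2) = 1×24.31 + 2×35.45
= 24.31 + 70.9
= 95.21 g/mol

95.21 g/mol


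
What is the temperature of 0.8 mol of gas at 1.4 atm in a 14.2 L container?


PV = nRT  (R = 0.08206 L·atm/(mol·K))
T = PV/(nR) = 1.4×14.2/(0.8×0.08206)
= 19.88/0.065648
= 302.83 K

302.83 K


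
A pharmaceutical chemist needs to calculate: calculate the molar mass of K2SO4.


M(K2SO4) = 2×39.1 + 1×32.07 + 4×16.0
= 78.2 + 32.07 + 64.0
= 174.27 g/mol

174.27 g/mol


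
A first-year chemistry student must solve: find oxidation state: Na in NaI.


Group 1 metal: +1
Oxidation number: +1

+1


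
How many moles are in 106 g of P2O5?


M(P2O5) = 141.94 g/mol
n = mass/M = 106/141.94 = 0.7468 mol

0.7468 mol


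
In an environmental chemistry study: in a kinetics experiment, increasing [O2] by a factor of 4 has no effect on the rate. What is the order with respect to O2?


rate ∝ [O2]^n
rate ∝ [O2]^0
Order in O2: 0

0


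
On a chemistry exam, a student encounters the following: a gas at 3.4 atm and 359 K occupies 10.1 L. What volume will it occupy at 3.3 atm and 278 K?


P1V1/T1 = P2V2/T2
V2 = P1V1T2/(T1P2)
= 3.4×10.1×278/(359×3.3)
= 8.058 L

8.058 L


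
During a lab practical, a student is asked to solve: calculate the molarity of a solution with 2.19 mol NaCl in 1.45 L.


M = n/V = 2.19/1.45 = 1.510 mol/L

1.510 M


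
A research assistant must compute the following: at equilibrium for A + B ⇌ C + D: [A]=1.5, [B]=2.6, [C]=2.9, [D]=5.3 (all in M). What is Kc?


Kc = [C][D]/([A][B])
= (2.9^1 × 5.3^1)/(1.5^1 × 2.6^1)
= 15.37/3.9
= 3.941

3.941


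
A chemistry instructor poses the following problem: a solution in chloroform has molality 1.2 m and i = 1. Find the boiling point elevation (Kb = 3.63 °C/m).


ΔTb = Kb × m × i
= 3.63 × 1.2 × 1
= 4.356 °C

4.356 °C


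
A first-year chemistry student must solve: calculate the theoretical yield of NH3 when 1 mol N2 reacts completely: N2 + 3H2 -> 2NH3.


Mole ratio NH3:N2 = 2:1
n(NH3) = 1 × 2/1 = 2.000 mol
mass = 2.000 × 17.03 = 34.06 g

34.06 g


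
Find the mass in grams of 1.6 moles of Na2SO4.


M(Na2SO4) = 142.05 g/mol
mass = n × M = 1.6 × 142.05 = 227.28 g

227.28 g


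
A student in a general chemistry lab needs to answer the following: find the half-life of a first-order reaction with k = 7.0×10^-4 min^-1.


t½ = ln2/k = 0.693147/(7.0×10^-4 min^-1)
= 990.2 min

990.2 min


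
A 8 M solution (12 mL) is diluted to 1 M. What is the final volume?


C1V1 = C2V2
8 × 12 = 1 × V2
V2 = 96/1 = 96.0 mL

96.0 mL


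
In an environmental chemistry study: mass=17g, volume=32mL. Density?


ρ = mass/volume
= 17/32
= 0.531 g/mL

0.531 g/mL


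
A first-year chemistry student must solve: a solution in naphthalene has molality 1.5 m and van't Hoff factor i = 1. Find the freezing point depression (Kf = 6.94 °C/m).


ΔTf = Kf × m × i
= 6.94 × 1.5 × 1
= 10.41 °C

10.41 °C


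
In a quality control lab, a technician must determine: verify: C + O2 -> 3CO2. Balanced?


Equation: C + O2 -> 3CO2
Check atoms: C: 1≠3, O: 2≠6
Not balanced

No, not balanced


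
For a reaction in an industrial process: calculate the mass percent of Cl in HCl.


M(HCl) = 1×1.008 + 1×35.45 = 36.458 g/mol
Mass of Cl = 1 × 35.45 = 35.45 g/mol
% Cl = 35.45/36.458 × 100 = 97.24%

97.24%


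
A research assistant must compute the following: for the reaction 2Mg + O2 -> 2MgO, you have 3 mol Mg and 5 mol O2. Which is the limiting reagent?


Mole ratio available / coefficient:
  Mg: 3/2 = 1.500
  O2: 5/1 = 5.000
Smaller ratio is limiting.

Mg


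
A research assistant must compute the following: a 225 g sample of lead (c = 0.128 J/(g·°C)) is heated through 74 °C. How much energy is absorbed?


q = mcΔT = 225 × 0.128 × 74
= 2131.20 J

2131.20 J


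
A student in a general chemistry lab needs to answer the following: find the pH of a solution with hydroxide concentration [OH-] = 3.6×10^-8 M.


pOH = -log10([OH-]) = -log10(3.6×10^-8)
= 8 - log10(3.6) = 7.44
pH = 14 - pOH = 14 - 7.44 = 6.56

6.56


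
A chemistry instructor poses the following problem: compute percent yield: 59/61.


% yield = actual/theoretical × 100
= 59/61 × 100
= 96.72%

96.72%


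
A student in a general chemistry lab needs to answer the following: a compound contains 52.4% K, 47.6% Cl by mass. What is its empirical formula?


Assume 100 g sample. Moles of each element:
  K: 52.4/39.1 = 1.34 mol
  Cl: 47.6/35.45 = 1.343 mol
Divide by smallest (1.34):
  K: 1.34/1.34 = 1.0
  Cl: 1.343/1.34 = 1.0
Empirical formula: KCl

KCl


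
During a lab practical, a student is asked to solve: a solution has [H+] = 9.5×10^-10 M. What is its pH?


pH = -log10([H+]) = -log10(9.5×10^-10)
= 10 - log10(9.5)
= 10 - 0.98
= 9.02

9.02


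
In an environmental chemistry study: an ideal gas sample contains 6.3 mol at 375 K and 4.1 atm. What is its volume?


PV = nRT  (R = 0.08206 L·atm/(mol·K))
V = nRT/P = 6.3×0.08206×375/4.1
= 47.285 L

47.285 L


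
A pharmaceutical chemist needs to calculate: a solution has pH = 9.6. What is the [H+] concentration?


[H+] = 10^(-pH) = 10^(-9.6)
= 2.51×10^-10 M

2.51×10^-10 M


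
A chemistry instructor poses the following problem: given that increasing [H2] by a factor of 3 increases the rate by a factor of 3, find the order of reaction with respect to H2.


rate ∝ [H2]^n
3^n = 3 → n = 1
Order in H2: 1

1


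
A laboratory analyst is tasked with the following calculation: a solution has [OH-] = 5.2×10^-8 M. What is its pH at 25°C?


pOH = -log10([OH-]) = -log10(5.2×10^-8)
= 8 - log10(5.2) = 7.28
pH = 14 - pOH = 14 - 7.28 = 6.72

6.72


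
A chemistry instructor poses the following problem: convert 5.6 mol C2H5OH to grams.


M(C2H5OH) = 46.07 g/mol
mass = n × M = 5.6 × 46.07 = 257.99 g

257.99 g


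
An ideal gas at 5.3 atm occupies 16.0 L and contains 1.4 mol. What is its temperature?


PV = nRT  (R = 0.08206 L·atm/(mol·K))
T = PV/(nR) = 5.3×16.0/(1.4×0.08206)
= 84.80/0.114884
= 738.14 K

738.14 K


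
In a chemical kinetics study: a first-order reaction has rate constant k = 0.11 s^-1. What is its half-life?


t½ = ln2/k = 0.693147/(0.11 s^-1)
= 6.301 s

6.301 s


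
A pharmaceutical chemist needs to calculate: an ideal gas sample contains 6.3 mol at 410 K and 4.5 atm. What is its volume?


PV = nRT  (R = 0.08206 L·atm/(mol·K))
V = nRT/P = 6.3×0.08206×410/4.5
= 47.102 L

47.102 L


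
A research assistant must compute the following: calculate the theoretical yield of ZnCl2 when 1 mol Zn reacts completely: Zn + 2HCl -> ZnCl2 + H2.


Mole ratio ZnCl2:Zn = 1:1
n(ZnCl2) = 1 × 1/1 = 1.000 mol
mass = 1.000 × 136.28 = 136.28 g

136.28 g


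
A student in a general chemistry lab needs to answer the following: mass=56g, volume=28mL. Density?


ρ = mass/volume
= 56/28
= 2.0 g/mL

2.0 g/mL


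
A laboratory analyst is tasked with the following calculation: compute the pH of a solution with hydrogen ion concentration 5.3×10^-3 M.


pH = -log10([H+]) = -log10(5.3×10^-3)
= 3 - log10(5.3)
= 3 - 0.72
= 2.28

2.28


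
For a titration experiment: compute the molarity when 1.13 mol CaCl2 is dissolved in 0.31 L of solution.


M = n/V = 1.13/0.31 = 3.645 mol/L

3.645 M


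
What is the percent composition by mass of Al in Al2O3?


M(Al2O3) = 2×26.98 + 3×16.0 = 101.96 g/mol
Mass of Al = 2 × 26.98 = 53.96 g/mol
% Al = 53.96/101.96 × 100 = 52.92%

52.92%


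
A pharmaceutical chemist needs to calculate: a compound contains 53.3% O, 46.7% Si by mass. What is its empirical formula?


Assume 100 g sample. Moles of each element:
  O: 53.3/16.0 = 3.331 mol
  Si: 46.7/28.09 = 1.663 mol
Divide by smallest (1.663):
  O: 3.331/1.663 = 2.0
  Si: 1.663/1.663 = 1.0
Empirical formula: SiO2

SiO2


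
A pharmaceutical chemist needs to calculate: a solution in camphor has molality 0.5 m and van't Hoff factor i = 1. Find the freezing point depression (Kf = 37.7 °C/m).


ΔTf = Kf × m × i
= 37.7 × 0.5 × 1
= 18.85 °C

18.85 °C


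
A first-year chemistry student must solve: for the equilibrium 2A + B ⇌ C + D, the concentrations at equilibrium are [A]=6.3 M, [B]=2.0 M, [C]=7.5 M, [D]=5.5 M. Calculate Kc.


Kc = [C][D]/([A]^2[B])
= (7.5^1 × 5.5^1)/(6.3^2 × 2.0^1)
= 41.25/79.38
= 0.5197

0.5197


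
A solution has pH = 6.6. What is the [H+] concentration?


[H+] = 10^(-pH) = 10^(-6.6)
= 2.51×10^-7 M

2.51×10^-7 M


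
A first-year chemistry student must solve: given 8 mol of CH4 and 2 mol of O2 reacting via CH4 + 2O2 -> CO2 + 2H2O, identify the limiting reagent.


Mole ratio available / coefficient:
  CH4: 8/1 = 8.000
  O2: 2/2 = 1.000
Smaller ratio is limiting.

O2


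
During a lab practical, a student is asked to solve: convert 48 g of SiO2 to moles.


M(SiO2) = 60.09 g/mol
n = mass/M = 48/60.09 = 0.7988 mol

0.7988 mol


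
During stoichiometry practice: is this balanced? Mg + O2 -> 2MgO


Equation: Mg + O2 -> 2MgO
Check atoms: Mg: 1≠2, O: 2=2
Not balanced

No, not balanced


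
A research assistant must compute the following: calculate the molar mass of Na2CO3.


M(Na2CO3) = 2×22.99 + 1×12.01 + 3×16.0
= 45.98 + 12.01 + 48.0
= 105.99 g/mol

105.99 g/mol


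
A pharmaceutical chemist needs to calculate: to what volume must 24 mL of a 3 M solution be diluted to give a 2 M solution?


C1V1 = C2V2
3 × 24 = 2 × V2
V2 = 72/2 = 36.0 mL

36.0 mL


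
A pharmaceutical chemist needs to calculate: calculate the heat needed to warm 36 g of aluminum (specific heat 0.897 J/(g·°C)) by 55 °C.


q = mcΔT = 36 × 0.897 × 55
= 1776.06 J

1776.06 J


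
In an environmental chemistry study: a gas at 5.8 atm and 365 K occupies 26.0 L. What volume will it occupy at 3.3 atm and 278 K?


P1V1/T1 = P2V2/T2
V2 = P1V1T2/(T1P2)
= 5.8×26.0×278/(365×3.3)
= 34.805 L

34.805 L


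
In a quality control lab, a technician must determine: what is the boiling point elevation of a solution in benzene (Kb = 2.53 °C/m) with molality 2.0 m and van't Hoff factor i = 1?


ΔTb = Kb × m × i
= 2.53 × 2.0 × 1
= 5.06 °C

5.06 °C


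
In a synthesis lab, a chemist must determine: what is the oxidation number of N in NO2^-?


x + 2(-2) = -1, so x = +3
Oxidation number: +3

+3


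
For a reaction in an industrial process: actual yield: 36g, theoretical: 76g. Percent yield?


% yield = actual/theoretical × 100
= 36/76 × 100
= 47.37%

47.37%


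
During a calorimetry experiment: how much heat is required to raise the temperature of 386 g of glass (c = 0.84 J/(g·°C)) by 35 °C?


q = mcΔT = 386 × 0.84 × 35
= 11348.40 J

11348.40 J


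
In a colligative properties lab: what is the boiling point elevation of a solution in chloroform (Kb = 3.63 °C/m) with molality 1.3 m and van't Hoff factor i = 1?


ΔTb = Kb × m × i
= 3.63 × 1.3 × 1
= 4.719 °C

4.719 °C


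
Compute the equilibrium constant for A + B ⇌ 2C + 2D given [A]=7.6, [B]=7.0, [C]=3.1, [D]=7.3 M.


Kc = [C]^2[D]^2/([A][B])
= (3.1^2 × 7.3^2)/(7.6^1 × 7.0^1)
= 512.1169/53.2
= 9.626

9.626


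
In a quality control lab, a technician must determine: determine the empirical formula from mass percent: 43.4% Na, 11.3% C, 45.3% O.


Assume 100 g sample. Moles of each element:
  Na: 43.4/22.99 = 1.888 mol
  C: 11.3/12.01 = 0.941 mol
  O: 45.3/16.0 = 2.831 mol
Divide by smallest (0.941):
  Na: 1.888/0.941 = 2.01
  C: 0.941/0.941 = 1.0
  O: 2.831/0.941 = 3.01
Empirical formula: Na2CO3

Na2CO3


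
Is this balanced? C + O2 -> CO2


Equation: C + O2 -> CO2
Check atoms: C: 1=1, O: 2=2
Balanced

Yes, balanced


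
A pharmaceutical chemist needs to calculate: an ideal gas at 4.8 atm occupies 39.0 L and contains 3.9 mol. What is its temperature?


PV = nRT  (R = 0.08206 L·atm/(mol·K))
T = PV/(nR) = 4.8×39.0/(3.9×0.08206)
= 187.20/0.320034
= 584.94 K

584.94 K


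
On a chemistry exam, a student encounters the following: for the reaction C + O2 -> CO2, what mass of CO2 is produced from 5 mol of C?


Mole ratio CO2:C = 1:1
n(CO2) = 5 × 1/1 = 5.000 mol
mass = 5.000 × 44.01 = 220.05 g

220.05 g


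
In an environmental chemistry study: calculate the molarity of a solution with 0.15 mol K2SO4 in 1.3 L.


M = n/V = 0.15/1.3 = 0.115 mol/L

0.115 M


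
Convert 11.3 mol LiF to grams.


M(LiF) = 25.94 g/mol
mass = n × M = 11.3 × 25.94 = 293.12 g

293.12 g


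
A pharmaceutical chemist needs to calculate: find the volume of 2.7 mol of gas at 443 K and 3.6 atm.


PV = nRT  (R = 0.08206 L·atm/(mol·K))
V = nRT/P = 2.7×0.08206×443/3.6
= 27.264 L

27.264 L


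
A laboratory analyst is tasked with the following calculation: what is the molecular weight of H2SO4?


M(H2SO4) = 2×1.008 + 1×32.07 + 4×16.0
= 2.02 + 32.07 + 64.0
= 98.09 g/mol

98.09 g/mol


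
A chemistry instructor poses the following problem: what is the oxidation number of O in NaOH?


O is usually -2
Oxidation number: -2

-2


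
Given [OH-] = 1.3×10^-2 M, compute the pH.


pOH = -log10([OH-]) = -log10(1.3×10^-2)
= 2 - log10(1.3) = 1.89
pH = 14 - pOH = 14 - 1.89 = 12.11

12.11


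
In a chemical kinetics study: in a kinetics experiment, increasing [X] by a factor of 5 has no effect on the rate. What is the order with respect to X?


rate ∝ [X]^n
rate ∝ [X]^0
Order in X: 0

0


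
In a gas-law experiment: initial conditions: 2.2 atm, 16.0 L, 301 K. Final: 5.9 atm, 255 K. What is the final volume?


P1V1/T1 = P2V2/T2
V2 = P1V1T2/(T1P2)
= 2.2×16.0×255/(301×5.9)
= 5.054 L

5.054 L


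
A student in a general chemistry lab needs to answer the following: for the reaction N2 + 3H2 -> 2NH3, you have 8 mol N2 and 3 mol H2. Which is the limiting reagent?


Mole ratio available / coefficient:
  N2: 8/1 = 8.000
  H2: 3/3 = 1.000
Smaller ratio is limiting.

H2


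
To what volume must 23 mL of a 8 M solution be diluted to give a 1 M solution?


C1V1 = C2V2
8 × 23 = 1 × V2
V2 = 184/1 = 184.0 mL

184.0 mL


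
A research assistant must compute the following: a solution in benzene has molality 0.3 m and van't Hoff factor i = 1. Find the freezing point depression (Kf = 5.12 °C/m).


ΔTf = Kf × m × i
= 5.12 × 0.3 × 1
= 1.536 °C

1.536 °C


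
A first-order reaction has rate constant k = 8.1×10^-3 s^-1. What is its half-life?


t½ = ln2/k = 0.693147/(8.1×10^-3 s^-1)
= 85.57 s

85.57 s


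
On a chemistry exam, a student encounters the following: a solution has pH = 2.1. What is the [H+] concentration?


[H+] = 10^(-pH) = 10^(-2.1)
= 7.94×10^-3 M

7.94×10^-3 M


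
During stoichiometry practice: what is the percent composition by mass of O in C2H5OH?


M(C2H5OH) = 2×12.01 + 6×1.008 + 1×16.0 = 46.068 g/mol
Mass of O = 1 × 16.0 = 16.00 g/mol
% O = 16.00/46.068 × 100 = 34.73%

34.73%


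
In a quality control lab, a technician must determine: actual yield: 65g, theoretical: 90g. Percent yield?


% yield = actual/theoretical × 100
= 65/90 × 100
= 72.22%

72.22%


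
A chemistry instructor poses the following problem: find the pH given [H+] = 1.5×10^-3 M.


pH = -log10([H+]) = -log10(1.5×10^-3)
= 3 - log10(1.5)
= 3 - 0.18
= 2.82

2.82


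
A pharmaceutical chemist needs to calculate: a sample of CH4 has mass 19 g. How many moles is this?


M(CH4) = 16.04 g/mol
n = mass/M = 19/16.04 = 1.1845 mol

1.1845 mol


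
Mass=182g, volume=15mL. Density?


ρ = mass/volume
= 182/15
= 12.133 g/mL

12.133 g/mL


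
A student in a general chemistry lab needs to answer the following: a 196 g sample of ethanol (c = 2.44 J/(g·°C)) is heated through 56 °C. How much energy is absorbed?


q = mcΔT = 196 × 2.44 × 56
= 26781.44 J

26781.44 J


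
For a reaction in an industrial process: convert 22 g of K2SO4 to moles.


M(K2SO4) = 174.27 g/mol
n = mass/M = 22/174.27 = 0.1262 mol

0.1262 mol


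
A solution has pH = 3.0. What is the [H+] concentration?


[H+] = 10^(-pH) = 10^(-3.0)
= 1.0×10^-3 M

1.0×10^-3 M


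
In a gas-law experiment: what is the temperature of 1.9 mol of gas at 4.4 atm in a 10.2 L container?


PV = nRT  (R = 0.08206 L·atm/(mol·K))
T = PV/(nR) = 4.4×10.2/(1.9×0.08206)
= 44.88/0.155914
= 287.85 K

287.85 K


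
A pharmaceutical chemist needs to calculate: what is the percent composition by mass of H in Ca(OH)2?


M(Ca(OH)2) = 1×40.08 + 2×16.0 + 2×1.008 = 74.096 g/mol
Mass of H = 2 × 1.008 = 2.016 g/mol
% H = 2.016/74.096 × 100 = 2.72%

2.72%


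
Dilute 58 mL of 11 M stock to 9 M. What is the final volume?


C1V1 = C2V2
11 × 58 = 9 × V2
V2 = 638/9 = 70.89 mL

70.89 mL


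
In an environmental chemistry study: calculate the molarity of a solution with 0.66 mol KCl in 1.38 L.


M = n/V = 0.66/1.38 = 0.478 mol/L

0.478 M


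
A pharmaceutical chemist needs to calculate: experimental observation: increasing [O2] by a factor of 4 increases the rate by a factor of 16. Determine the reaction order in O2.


rate ∝ [O2]^n
4^n = 16 → n = 2
Order in O2: 2

2


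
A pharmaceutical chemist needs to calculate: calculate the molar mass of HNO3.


M(HNO3) = 1×1.008 + 1×14.01 + 3×16.0
= 1.01 + 14.01 + 48.0
= 63.02 g/mol

63.02 g/mol


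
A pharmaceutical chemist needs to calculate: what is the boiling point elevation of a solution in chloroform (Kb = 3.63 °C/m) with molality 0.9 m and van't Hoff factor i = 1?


ΔTb = Kb × m × i
= 3.63 × 0.9 × 1
= 3.267 °C

3.267 °C


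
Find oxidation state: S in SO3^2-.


x + 3(-2) = -2, so x = +4
Oxidation number: +4

+4


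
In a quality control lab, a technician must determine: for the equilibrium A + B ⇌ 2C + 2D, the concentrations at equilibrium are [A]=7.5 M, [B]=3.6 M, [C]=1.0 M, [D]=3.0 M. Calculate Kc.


Kc = [C]^2[D]^2/([A][B])
= (1.0^2 × 3.0^2)/(7.5^1 × 3.6^1)
= 9/27
= 0.3333

0.3333


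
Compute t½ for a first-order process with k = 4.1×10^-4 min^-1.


t½ = ln2/k = 0.693147/(4.1×10^-4 min^-1)
= 1691 min

1691 min


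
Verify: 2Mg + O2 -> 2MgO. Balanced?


Equation: 2Mg + O2 -> 2MgO
Check atoms: Mg: 2=2, O: 2=2
Balanced

Yes, balanced


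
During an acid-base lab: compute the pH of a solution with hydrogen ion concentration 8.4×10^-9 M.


pH = -log10([H+]) = -log10(8.4×10^-9)
= 9 - log10(8.4)
= 9 - 0.92
= 8.08

8.08


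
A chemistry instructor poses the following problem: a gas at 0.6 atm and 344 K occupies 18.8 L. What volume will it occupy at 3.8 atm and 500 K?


P1V1/T1 = P2V2/T2
V2 = P1V1T2/(T1P2)
= 0.6×18.8×500/(344×3.8)
= 4.315 L

4.315 L


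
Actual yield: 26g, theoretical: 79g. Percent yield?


% yield = actual/theoretical × 100
= 26/79 × 100
= 32.91%

32.91%


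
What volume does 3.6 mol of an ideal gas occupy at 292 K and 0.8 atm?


PV = nRT  (R = 0.08206 L·atm/(mol·K))
V = nRT/P = 3.6×0.08206×292/0.8
= 107.827 L

107.827 L


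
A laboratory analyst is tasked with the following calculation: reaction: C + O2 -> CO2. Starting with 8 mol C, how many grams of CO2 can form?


Mole ratio CO2:C = 1:1
n(CO2) = 8 × 1/1 = 8.000 mol
mass = 8.000 × 44.01 = 352.08 g

352.08 g


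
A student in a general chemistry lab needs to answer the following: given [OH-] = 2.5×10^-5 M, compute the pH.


pOH = -log10([OH-]) = -log10(2.5×10^-5)
= 5 - log10(2.5) = 4.6
pH = 14 - pOH = 14 - 4.6 = 9.4

9.4


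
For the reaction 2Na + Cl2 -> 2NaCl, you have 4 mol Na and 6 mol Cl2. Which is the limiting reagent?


Mole ratio available / coefficient:
  Na: 4/2 = 2.000
  Cl2: 6/1 = 6.000
Smaller ratio is limiting.

Na


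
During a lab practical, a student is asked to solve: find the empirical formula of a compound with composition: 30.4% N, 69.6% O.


Assume 100 g sample. Moles of each element:
  N: 30.4/14.01 = 2.17 mol
  O: 69.6/16.0 = 4.35 mol
Divide by smallest (2.17):
  N: 2.17/2.17 = 1.0
  O: 4.35/2.17 = 2.0
Empirical formula: NO2

NO2


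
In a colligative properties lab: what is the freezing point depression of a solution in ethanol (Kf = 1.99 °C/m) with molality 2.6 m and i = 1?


ΔTf = Kf × m × i
= 1.99 × 2.6 × 1
= 5.174 °C

5.174 °C


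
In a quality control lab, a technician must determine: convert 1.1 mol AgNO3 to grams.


M(AgNO3) = 169.88 g/mol
mass = n × M = 1.1 × 169.88 = 186.87 g

186.87 g


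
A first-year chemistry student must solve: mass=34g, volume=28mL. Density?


ρ = mass/volume
= 34/28
= 1.214 g/mL

1.214 g/mL


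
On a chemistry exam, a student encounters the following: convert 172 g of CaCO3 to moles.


M(CaCO3) = 100.09 g/mol
n = mass/M = 172/100.09 = 1.7185 mol

1.7185 mol


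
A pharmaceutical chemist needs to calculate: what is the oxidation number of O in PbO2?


O is usually -2
Oxidation number: -2

-2


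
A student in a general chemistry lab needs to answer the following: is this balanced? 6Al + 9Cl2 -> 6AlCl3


Equation: 6Al + 9Cl2 -> 6AlCl3
Check atoms: Al: 6=6, Cl: 18=18
Balanced

Yes, balanced


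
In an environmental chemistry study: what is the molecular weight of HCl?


M(HCl) = 1×1.008 + 1×35.45
= 1.01 + 35.45
= 36.46 g/mol

36.46 g/mol


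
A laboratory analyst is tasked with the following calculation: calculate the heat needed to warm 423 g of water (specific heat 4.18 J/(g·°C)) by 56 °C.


q = mcΔT = 423 × 4.18 × 56
= 99015.84 J

99015.84 J


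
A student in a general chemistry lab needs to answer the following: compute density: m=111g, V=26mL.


ρ = mass/volume
= 111/26
= 4.269 g/mL

4.269 g/mL


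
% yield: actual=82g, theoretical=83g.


% yield = actual/theoretical × 100
= 82/83 × 100
= 98.8%

98.8%


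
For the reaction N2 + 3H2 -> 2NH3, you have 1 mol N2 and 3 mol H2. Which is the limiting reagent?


Mole ratio available / coefficient:
  N2: 1/1 = 1.000
  H2: 3/3 = 1.000
Smaller ratio is limiting.

neither (stoichiometric); N2 and H2 are fully consumed


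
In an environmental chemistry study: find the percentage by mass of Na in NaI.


M(NaI) = 1×22.99 + 1×126.9 = 149.89 g/mol
Mass of Na = 1 × 22.99 = 22.99 g/mol
% Na = 22.99/149.89 × 100 = 15.34%

15.34%


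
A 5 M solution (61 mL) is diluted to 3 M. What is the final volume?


C1V1 = C2V2
5 × 61 = 3 × V2
V2 = 305/3 = 101.67 mL

101.67 mL


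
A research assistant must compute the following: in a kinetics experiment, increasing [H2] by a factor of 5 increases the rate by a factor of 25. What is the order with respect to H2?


rate ∝ [H2]^n
5^n = 25 → n = 2
Order in H2: 2

2


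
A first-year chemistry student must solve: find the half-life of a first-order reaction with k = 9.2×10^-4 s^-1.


t½ = ln2/k = 0.693147/(9.2×10^-4 s^-1)
= 753.4 s

753.4 s


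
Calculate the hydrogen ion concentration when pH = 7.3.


[H+] = 10^(-pH) = 10^(-7.3)
= 5.01×10^-8 M

5.01×10^-8 M


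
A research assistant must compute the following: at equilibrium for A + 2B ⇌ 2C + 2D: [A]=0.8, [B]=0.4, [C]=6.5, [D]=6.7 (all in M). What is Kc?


Kc = [C]^2[D]^2/([A][B]^2)
= (6.5^2 × 6.7^2)/(0.8^1 × 0.4^2)
= 1896.6025/0.128
= 14820

14820


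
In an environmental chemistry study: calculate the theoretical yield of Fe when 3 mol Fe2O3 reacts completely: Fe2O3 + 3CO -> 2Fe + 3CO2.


Mole ratio Fe:Fe2O3 = 2:1
n(Fe) = 3 × 2/1 = 6.000 mol
mass = 6.000 × 55.85 = 335.1 g

335.1 g


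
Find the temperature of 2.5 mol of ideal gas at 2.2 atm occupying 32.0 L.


PV = nRT  (R = 0.08206 L·atm/(mol·K))
T = PV/(nR) = 2.2×32.0/(2.5×0.08206)
= 70.40/0.205150
= 343.16 K

343.16 K


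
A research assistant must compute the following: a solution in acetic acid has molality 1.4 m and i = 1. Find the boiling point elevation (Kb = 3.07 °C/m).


ΔTb = Kb × m × i
= 3.07 × 1.4 × 1
= 4.298 °C

4.298 °C


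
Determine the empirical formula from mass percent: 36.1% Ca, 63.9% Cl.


Assume 100 g sample. Moles of each element:
  Ca: 36.1/40.08 = 0.901 mol
  Cl: 63.9/35.45 = 1.803 mol
Divide by smallest (0.901):
  Ca: 0.901/0.901 = 1.0
  Cl: 1.803/0.901 = 2.0
Empirical formula: CaCl2

CaCl2
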